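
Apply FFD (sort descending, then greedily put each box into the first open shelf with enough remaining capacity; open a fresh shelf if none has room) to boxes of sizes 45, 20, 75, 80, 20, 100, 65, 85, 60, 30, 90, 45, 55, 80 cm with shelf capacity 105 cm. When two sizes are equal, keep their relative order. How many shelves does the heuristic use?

Sorted descending: 100, 90, 85, 80, 80, 75, 65, 60, 55, 45, 45, 30, 20, 20.
  100 → shelf 1 (new)  [load 100/105]
  90 → shelf 2 (new)  [load 90/105]
  85 → shelf 3 (new)  [load 85/105]
  80 → shelf 4 (new)  [load 80/105]
  80 → shelf 5 (new)  [load 80/105]
  75 → shelf 6 (new)  [load 75/105]
  65 → shelf 7 (new)  [load 65/105]
  60 → shelf 8 (new)  [load 60/105]
  55 → shelf 9 (new)  [load 55/105]
  45 → shelf 8  [load 105/105]
  45 → shelf 9  [load 100/105]
  30 → shelf 6  [load 105/105]
  20 → shelf 3  [load 105/105]
  20 → shelf 4  [load 100/105]
9 shelves opened.

9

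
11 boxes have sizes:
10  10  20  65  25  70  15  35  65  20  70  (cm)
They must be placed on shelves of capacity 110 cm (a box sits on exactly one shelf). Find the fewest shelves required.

4

Total = 70 + 70 + 65 + 65 + 35 + 25 + 20 + 20 + 15 + 10 + 10 = 405 cm.
Lower bound: ⌈405/110⌉ = 4 shelves.
A packing using 4 shelves:
  shelf 1: 70 + 35 = 105
  shelf 2: 70 + 25 + 15 = 110
  shelf 3: 65 + 20 + 20 = 105
  shelf 4: 65 + 10 + 10 = 85
This matches the lower bound, so 4 is optimal.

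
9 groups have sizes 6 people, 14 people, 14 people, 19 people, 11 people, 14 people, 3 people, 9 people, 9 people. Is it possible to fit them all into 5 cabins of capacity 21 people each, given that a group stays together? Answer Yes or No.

Total = 99 people; ⌈99/21⌉ = 5.
The bound of 5 does not rule out 5, but exhaustive search shows no assignment into 5 cabins of capacity 21 people exists — the minimum is 6.

No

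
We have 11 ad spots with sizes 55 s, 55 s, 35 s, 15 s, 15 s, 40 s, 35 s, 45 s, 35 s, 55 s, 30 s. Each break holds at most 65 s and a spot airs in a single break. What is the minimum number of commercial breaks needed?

8

Total = 55 + 55 + 55 + 45 + 40 + 35 + 35 + 35 + 30 + 15 + 15 = 415 s.
Lower bound: ⌈415/65⌉ = 7 commercial breaks.
Also, 8 ad spots each exceed 65/2 s, and no two of those can share a break, so at least 8 commercial breaks are needed.
A packing using 8 commercial breaks:
  break 1: 55 = 55
  break 2: 55 = 55
  break 3: 55 = 55
  break 4: 45 + 15 = 60
  break 5: 40 + 15 = 55
  break 6: 35 + 30 = 65
  break 7: 35 = 35
  break 8: 35 = 35
This matches the lower bound, so 8 is optimal.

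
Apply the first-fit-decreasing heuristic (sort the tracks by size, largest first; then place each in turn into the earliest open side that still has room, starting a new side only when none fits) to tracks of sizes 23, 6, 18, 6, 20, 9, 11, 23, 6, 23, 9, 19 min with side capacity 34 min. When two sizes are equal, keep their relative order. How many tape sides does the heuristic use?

Sorted descending: 23, 23, 23, 20, 19, 18, 11, 9, 9, 6, 6, 6.
  23 → side 1 (new)  [load 23/34]
  23 → side 2 (new)  [load 23/34]
  23 → side 3 (new)  [load 23/34]
  20 → side 4 (new)  [load 20/34]
  19 → side 5 (new)  [load 19/34]
  18 → side 6 (new)  [load 18/34]
  11 → side 1  [load 34/34]
  9 → side 2  [load 32/34]
  9 → side 3  [load 32/34]
  6 → side 4  [load 26/34]
  6 → side 4  [load 32/34]
  6 → side 5  [load 25/34]
6 tape sides opened.

6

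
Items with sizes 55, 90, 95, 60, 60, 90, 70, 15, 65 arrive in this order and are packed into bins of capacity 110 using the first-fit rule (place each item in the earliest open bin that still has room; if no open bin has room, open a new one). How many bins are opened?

  55 → bin 1 (new)  [load 55/110]
  90 → bin 2 (new)  [load 90/110]
  95 → bin 3 (new)  [load 95/110]
  60 → bin 4 (new)  [load 60/110]
  60 → bin 5 (new)  [load 60/110]
  90 → bin 6 (new)  [load 90/110]
  70 → bin 7 (new)  [load 70/110]
  15 → bin 1  [load 70/110]
  65 → bin 8 (new)  [load 65/110]
8 bins opened.

8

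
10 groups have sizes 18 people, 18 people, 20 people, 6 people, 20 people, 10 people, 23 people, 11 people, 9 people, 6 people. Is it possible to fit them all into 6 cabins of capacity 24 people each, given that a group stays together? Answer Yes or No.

No

Total = 141 people; ⌈141/24⌉ = 6.
The bound of 6 does not rule out 6, but exhaustive search shows no assignment into 6 cabins of capacity 24 people exists — the minimum is 7.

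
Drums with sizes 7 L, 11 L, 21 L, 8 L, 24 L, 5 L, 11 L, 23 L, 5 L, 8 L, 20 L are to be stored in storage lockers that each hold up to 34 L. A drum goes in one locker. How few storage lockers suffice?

Total = 24 + 23 + 21 + 20 + 11 + 11 + 8 + 8 + 7 + 5 + 5 = 143 L.
Lower bound: ⌈143/34⌉ = 5 storage lockers.
A packing using 5 storage lockers:
  locker 1: 24 + 8 = 32
  locker 2: 23 + 11 = 34
  locker 3: 21 + 11 = 32
  locker 4: 20 + 8 + 5 = 33
  locker 5: 7 + 5 = 12
This matches the lower bound, so 5 is optimal.

5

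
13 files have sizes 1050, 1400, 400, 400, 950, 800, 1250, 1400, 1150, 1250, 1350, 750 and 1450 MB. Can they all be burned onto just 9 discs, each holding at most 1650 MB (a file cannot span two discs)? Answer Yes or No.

No

Total = 13600 MB; ⌈13600/1650⌉ = 9.
The bound of 9 does not rule out 9, but exhaustive search shows no assignment into 9 discs of capacity 1650 MB exists — the minimum is 10.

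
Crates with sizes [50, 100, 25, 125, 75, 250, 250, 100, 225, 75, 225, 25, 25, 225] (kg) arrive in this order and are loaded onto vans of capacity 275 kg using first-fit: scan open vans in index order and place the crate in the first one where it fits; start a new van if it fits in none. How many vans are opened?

  50 → van 1 (new)  [load 50/275]
  100 → van 1  [load 150/275]
  25 → van 1  [load 175/275]
  125 → van 2 (new)  [load 125/275]
  75 → van 1  [load 250/275]
  250 → van 3 (new)  [load 250/275]
  250 → van 4 (new)  [load 250/275]
  100 → van 2  [load 225/275]
  225 → van 5 (new)  [load 225/275]
  75 → van 6 (new)  [load 75/275]
  225 → van 7 (new)  [load 225/275]
  25 → van 1  [load 275/275]
  25 → van 2  [load 250/275]
  225 → van 8 (new)  [load 225/275]
8 vans opened.

8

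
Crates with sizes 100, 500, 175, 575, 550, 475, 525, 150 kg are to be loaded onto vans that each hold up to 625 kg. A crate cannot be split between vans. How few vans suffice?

6

Total = 575 + 550 + 525 + 500 + 475 + 175 + 150 + 100 = 3050 kg.
Lower bound: ⌈3050/625⌉ = 5 vans.
A packing using 6 vans:
  van 1: 575 = 575
  van 2: 550 = 550
  van 3: 525 + 100 = 625
  van 4: 500 = 500
  van 5: 475 + 150 = 625
  van 6: 175 = 175
No arrangement into 5 vans stays within capacity, so 6 is optimal.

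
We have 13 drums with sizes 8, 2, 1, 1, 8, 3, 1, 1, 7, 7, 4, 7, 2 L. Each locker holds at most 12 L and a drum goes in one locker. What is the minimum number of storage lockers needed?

Total = 8 + 8 + 7 + 7 + 7 + 4 + 3 + 2 + 2 + 1 + 1 + 1 + 1 = 52 L.
Lower bound: ⌈52/12⌉ = 5 storage lockers.
A packing using 5 storage lockers:
  locker 1: 8 + 4 = 12
  locker 2: 8 + 3 + 1 = 12
  locker 3: 7 + 2 + 2 + 1 = 12
  locker 4: 7 + 1 + 1 = 9
  locker 5: 7 = 7
This matches the lower bound, so 5 is optimal.

5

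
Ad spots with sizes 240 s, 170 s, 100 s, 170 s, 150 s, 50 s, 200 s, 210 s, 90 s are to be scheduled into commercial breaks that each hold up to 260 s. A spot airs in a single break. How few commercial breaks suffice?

Total = 240 + 210 + 200 + 170 + 170 + 150 + 100 + 90 + 50 = 1380 s.
Lower bound: ⌈1380/260⌉ = 6 commercial breaks.
A packing using 6 commercial breaks:
  break 1: 240 = 240
  break 2: 210 + 50 = 260
  break 3: 200 = 200
  break 4: 170 + 90 = 260
  break 5: 170 = 170
  break 6: 150 + 100 = 250
This matches the lower bound, so 6 is optimal.

6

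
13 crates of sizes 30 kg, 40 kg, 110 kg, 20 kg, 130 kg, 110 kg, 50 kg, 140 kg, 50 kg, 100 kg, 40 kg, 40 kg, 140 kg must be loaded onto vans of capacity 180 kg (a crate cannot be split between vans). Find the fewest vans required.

Total = 140 + 140 + 130 + 110 + 110 + 100 + 50 + 50 + 40 + 40 + 40 + 30 + 20 = 1000 kg.
Lower bound: ⌈1000/180⌉ = 6 vans.
A packing using 6 vans:
  van 1: 140 + 40 = 180
  van 2: 140 + 40 = 180
  van 3: 130 + 50 = 180
  van 4: 110 + 50 + 20 = 180
  van 5: 110 + 40 + 30 = 180
  van 6: 100 = 100
This matches the lower bound, so 6 is optimal.

6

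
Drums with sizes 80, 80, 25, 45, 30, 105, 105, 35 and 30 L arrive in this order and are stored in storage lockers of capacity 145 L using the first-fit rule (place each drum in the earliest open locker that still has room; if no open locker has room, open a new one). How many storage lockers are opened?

4

  80 → locker 1 (new)  [load 80/145]
  80 → locker 2 (new)  [load 80/145]
  25 → locker 1  [load 105/145]
  45 → locker 2  [load 125/145]
  30 → locker 1  [load 135/145]
  105 → locker 3 (new)  [load 105/145]
  105 → locker 4 (new)  [load 105/145]
  35 → locker 3  [load 140/145]
  30 → locker 4  [load 135/145]
4 storage lockers opened.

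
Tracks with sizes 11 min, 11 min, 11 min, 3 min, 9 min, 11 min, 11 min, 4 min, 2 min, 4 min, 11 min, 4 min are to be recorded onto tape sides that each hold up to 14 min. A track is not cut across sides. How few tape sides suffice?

Total = 11 + 11 + 11 + 11 + 11 + 11 + 9 + 4 + 4 + 4 + 3 + 2 = 92 min.
Lower bound: ⌈92/14⌉ = 7 tape sides.
A packing using 8 tape sides:
  side 1: 11 + 3 = 14
  side 2: 11 + 2 = 13
  side 3: 11 = 11
  side 4: 11 = 11
  side 5: 11 = 11
  side 6: 11 = 11
  side 7: 9 + 4 = 13
  side 8: 4 + 4 = 8
No arrangement into 7 tape sides stays within capacity, so 8 is optimal.

8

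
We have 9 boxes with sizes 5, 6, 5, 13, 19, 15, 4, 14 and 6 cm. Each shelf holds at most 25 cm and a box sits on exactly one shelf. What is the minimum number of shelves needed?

4

Total = 19 + 15 + 14 + 13 + 6 + 6 + 5 + 5 + 4 = 87 cm.
Lower bound: ⌈87/25⌉ = 4 shelves.
A packing using 4 shelves:
  shelf 1: 19 + 6 = 25
  shelf 2: 15 + 6 + 4 = 25
  shelf 3: 14 + 5 + 5 = 24
  shelf 4: 13 = 13
This matches the lower bound, so 4 is optimal.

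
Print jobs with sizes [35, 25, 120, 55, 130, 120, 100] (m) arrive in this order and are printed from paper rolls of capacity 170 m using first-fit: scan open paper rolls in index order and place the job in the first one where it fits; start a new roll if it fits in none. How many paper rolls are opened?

  35 → roll 1 (new)  [load 35/170]
  25 → roll 1  [load 60/170]
  120 → roll 2 (new)  [load 120/170]
  55 → roll 1  [load 115/170]
  130 → roll 3 (new)  [load 130/170]
  120 → roll 4 (new)  [load 120/170]
  100 → roll 5 (new)  [load 100/170]
5 paper rolls opened.

5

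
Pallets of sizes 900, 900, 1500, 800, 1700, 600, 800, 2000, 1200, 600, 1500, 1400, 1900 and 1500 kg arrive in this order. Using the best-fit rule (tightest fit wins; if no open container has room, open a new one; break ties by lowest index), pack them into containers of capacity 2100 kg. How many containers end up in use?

  900 → container 1 (new)  [load 900/2100]
  900 → container 1  [load 1800/2100]
  1500 → container 2 (new)  [load 1500/2100]
  800 → container 3 (new)  [load 800/2100]
  1700 → container 4 (new)  [load 1700/2100]
  600 → container 2  [load 2100/2100]
  800 → container 3  [load 1600/2100]
  2000 → container 5 (new)  [load 2000/2100]
  1200 → container 6 (new)  [load 1200/2100]
  600 → container 6  [load 1800/2100]
  1500 → container 7 (new)  [load 1500/2100]
  1400 → container 8 (new)  [load 1400/2100]
  1900 → container 9 (new)  [load 1900/2100]
  1500 → container 10 (new)  [load 1500/2100]
10 containers opened.

10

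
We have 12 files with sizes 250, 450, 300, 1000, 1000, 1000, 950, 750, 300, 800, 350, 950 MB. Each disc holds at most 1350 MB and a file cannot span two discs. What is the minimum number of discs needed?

Total = 1000 + 1000 + 1000 + 950 + 950 + 800 + 750 + 450 + 350 + 300 + 300 + 250 = 8100 MB.
Lower bound: ⌈8100/1350⌉ = 6 discs.
Also, 7 files each exceed 675 MB, and no two of those can share a disc, so at least 7 discs are needed.
A packing using 7 discs:
  disc 1: 1000 + 350 = 1350
  disc 2: 1000 + 300 = 1300
  disc 3: 1000 + 300 = 1300
  disc 4: 950 + 250 = 1200
  disc 5: 950 = 950
  disc 6: 800 + 450 = 1250
  disc 7: 750 = 750
This matches the lower bound, so 7 is optimal.

7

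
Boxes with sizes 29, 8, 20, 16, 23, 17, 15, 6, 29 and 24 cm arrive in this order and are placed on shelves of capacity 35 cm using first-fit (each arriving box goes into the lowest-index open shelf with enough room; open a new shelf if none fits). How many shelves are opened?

7

  29 → shelf 1 (new)  [load 29/35]
  8 → shelf 2 (new)  [load 8/35]
  20 → shelf 2  [load 28/35]
  16 → shelf 3 (new)  [load 16/35]
  23 → shelf 4 (new)  [load 23/35]
  17 → shelf 3  [load 33/35]
  15 → shelf 5 (new)  [load 15/35]
  6 → shelf 1  [load 35/35]
  29 → shelf 6 (new)  [load 29/35]
  24 → shelf 7 (new)  [load 24/35]
7 shelves opened.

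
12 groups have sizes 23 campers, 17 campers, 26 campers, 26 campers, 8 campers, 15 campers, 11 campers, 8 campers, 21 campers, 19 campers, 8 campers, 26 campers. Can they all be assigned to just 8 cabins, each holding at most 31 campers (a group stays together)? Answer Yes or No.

A valid assignment using 8 cabins:
  cabin 1: 26 = 26
  cabin 2: 26 = 26
  cabin 3: 26 = 26
  cabin 4: 23 + 8 = 31
  cabin 5: 21 + 8 = 29
  cabin 6: 19 + 11 = 30
  cabin 7: 17 + 8 = 25
  cabin 8: 15 = 15
Every load is within 31 campers, so 8 cabins suffice.

Yes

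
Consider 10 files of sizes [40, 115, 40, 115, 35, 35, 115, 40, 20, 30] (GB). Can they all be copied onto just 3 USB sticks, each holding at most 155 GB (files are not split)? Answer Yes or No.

No

Total = 585 GB; ⌈585/155⌉ = 4.
At least 4 USB sticks are required, but only 3 are allowed.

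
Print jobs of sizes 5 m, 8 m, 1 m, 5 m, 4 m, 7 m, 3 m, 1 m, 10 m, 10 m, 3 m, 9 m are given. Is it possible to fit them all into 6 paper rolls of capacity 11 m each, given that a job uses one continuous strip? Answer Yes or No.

No

Total = 66 m; ⌈66/11⌉ = 6.
The bound of 6 does not rule out 6, but exhaustive search shows no assignment into 6 paper rolls of capacity 11 m exists — the minimum is 7.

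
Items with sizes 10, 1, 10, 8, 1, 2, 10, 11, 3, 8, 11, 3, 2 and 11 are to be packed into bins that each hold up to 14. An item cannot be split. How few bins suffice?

8

Total = 11 + 11 + 11 + 10 + 10 + 10 + 8 + 8 + 3 + 3 + 2 + 2 + 1 + 1 = 91.
Lower bound: ⌈91/14⌉ = 7 bins.
Also, 8 items each exceed 7, and no two of those can share a bin, so at least 8 bins are needed.
A packing using 8 bins:
  bin 1: 11 + 3 = 14
  bin 2: 11 + 3 = 14
  bin 3: 11 + 2 + 1 = 14
  bin 4: 10 + 2 + 1 = 13
  bin 5: 10 = 10
  bin 6: 10 = 10
  bin 7: 8 = 8
  bin 8: 8 = 8
This matches the lower bound, so 8 is optimal.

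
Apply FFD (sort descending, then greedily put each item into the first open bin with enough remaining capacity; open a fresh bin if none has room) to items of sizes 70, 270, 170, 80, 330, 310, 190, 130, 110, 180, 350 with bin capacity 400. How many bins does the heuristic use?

6

Sorted descending: 350, 330, 310, 270, 190, 180, 170, 130, 110, 80, 70.
  350 → bin 1 (new)  [load 350/400]
  330 → bin 2 (new)  [load 330/400]
  310 → bin 3 (new)  [load 310/400]
  270 → bin 4 (new)  [load 270/400]
  190 → bin 5 (new)  [load 190/400]
  180 → bin 5  [load 370/400]
  170 → bin 6 (new)  [load 170/400]
  130 → bin 4  [load 400/400]
  110 → bin 6  [load 280/400]
  80 → bin 3  [load 390/400]
  70 → bin 2  [load 400/400]
6 bins opened.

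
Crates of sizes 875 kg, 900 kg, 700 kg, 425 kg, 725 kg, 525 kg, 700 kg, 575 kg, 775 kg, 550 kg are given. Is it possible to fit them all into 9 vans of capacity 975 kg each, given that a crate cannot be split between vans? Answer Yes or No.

A valid assignment using 9 vans:
  van 1: 900 = 900
  van 2: 875 = 875
  van 3: 775 = 775
  van 4: 725 = 725
  van 5: 700 = 700
  van 6: 700 = 700
  van 7: 575 = 575
  van 8: 550 + 425 = 975
  van 9: 525 = 525
Every load is within 975 kg, so 9 vans suffice.

Yes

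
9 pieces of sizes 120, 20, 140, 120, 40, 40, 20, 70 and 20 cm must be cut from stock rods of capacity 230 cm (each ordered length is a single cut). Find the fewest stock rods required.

Total = 140 + 120 + 120 + 70 + 40 + 40 + 20 + 20 + 20 = 590 cm.
Lower bound: ⌈590/230⌉ = 3 stock rods.
A packing using 3 stock rods:
  stock rod 1: 140 + 70 + 20 = 230
  stock rod 2: 120 + 40 + 40 + 20 = 220
  stock rod 3: 120 + 20 = 140
This matches the lower bound, so 3 is optimal.

3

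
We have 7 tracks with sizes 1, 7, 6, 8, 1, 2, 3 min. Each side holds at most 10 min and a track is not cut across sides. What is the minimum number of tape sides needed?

3

Total = 8 + 7 + 6 + 3 + 2 + 1 + 1 = 28 min.
Lower bound: ⌈28/10⌉ = 3 tape sides.
A packing using 3 tape sides:
  side 1: 8 + 2 = 10
  side 2: 7 + 3 = 10
  side 3: 6 + 1 + 1 = 8
This matches the lower bound, so 3 is optimal.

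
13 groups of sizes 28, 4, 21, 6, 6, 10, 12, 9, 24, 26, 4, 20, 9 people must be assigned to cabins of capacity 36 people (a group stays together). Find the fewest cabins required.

Total = 28 + 26 + 24 + 21 + 20 + 12 + 10 + 9 + 9 + 6 + 6 + 4 + 4 = 179 people.
Lower bound: ⌈179/36⌉ = 5 cabins.
A packing using 5 cabins:
  cabin 1: 28 + 4 + 4 = 36
  cabin 2: 26 + 10 = 36
  cabin 3: 24 + 12 = 36
  cabin 4: 21 + 9 + 6 = 36
  cabin 5: 20 + 9 + 6 = 35
This matches the lower bound, so 5 is optimal.

5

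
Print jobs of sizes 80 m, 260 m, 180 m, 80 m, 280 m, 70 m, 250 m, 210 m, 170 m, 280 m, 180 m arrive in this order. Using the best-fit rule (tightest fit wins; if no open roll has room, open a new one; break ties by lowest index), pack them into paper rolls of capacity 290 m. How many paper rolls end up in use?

9

  80 → roll 1 (new)  [load 80/290]
  260 → roll 2 (new)  [load 260/290]
  180 → roll 1  [load 260/290]
  80 → roll 3 (new)  [load 80/290]
  280 → roll 4 (new)  [load 280/290]
  70 → roll 3  [load 150/290]
  250 → roll 5 (new)  [load 250/290]
  210 → roll 6 (new)  [load 210/290]
  170 → roll 7 (new)  [load 170/290]
  280 → roll 8 (new)  [load 280/290]
  180 → roll 9 (new)  [load 180/290]
9 paper rolls opened.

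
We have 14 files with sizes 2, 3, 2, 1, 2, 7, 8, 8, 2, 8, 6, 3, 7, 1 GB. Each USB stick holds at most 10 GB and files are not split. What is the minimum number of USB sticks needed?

6

Total = 8 + 8 + 8 + 7 + 7 + 6 + 3 + 3 + 2 + 2 + 2 + 2 + 1 + 1 = 60 GB.
Lower bound: ⌈60/10⌉ = 6 USB sticks.
A packing using 6 USB sticks:
  USB stick 1: 8 + 2 = 10
  USB stick 2: 8 + 2 = 10
  USB stick 3: 8 + 2 = 10
  USB stick 4: 7 + 3 = 10
  USB stick 5: 7 + 3 = 10
  USB stick 6: 6 + 2 + 1 + 1 = 10
This matches the lower bound, so 6 is optimal.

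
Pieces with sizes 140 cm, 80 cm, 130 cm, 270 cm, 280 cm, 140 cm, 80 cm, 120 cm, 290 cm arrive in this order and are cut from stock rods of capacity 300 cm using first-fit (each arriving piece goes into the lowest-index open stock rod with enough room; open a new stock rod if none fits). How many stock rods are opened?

6

  140 → stock rod 1 (new)  [load 140/300]
  80 → stock rod 1  [load 220/300]
  130 → stock rod 2 (new)  [load 130/300]
  270 → stock rod 3 (new)  [load 270/300]
  280 → stock rod 4 (new)  [load 280/300]
  140 → stock rod 2  [load 270/300]
  80 → stock rod 1  [load 300/300]
  120 → stock rod 5 (new)  [load 120/300]
  290 → stock rod 6 (new)  [load 290/300]
6 stock rods opened.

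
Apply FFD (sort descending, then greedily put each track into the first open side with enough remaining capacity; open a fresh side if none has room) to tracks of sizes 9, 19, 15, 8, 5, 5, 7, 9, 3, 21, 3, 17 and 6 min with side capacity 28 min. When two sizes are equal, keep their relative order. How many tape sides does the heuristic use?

5

Sorted descending: 21, 19, 17, 15, 9, 9, 8, 7, 6, 5, 5, 3, 3.
  21 → side 1 (new)  [load 21/28]
  19 → side 2 (new)  [load 19/28]
  17 → side 3 (new)  [load 17/28]
  15 → side 4 (new)  [load 15/28]
  9 → side 2  [load 28/28]
  9 → side 3  [load 26/28]
  8 → side 4  [load 23/28]
  7 → side 1  [load 28/28]
  6 → side 5 (new)  [load 6/28]
  5 → side 4  [load 28/28]
  5 → side 5  [load 11/28]
  3 → side 5  [load 14/28]
  3 → side 5  [load 17/28]
5 tape sides opened.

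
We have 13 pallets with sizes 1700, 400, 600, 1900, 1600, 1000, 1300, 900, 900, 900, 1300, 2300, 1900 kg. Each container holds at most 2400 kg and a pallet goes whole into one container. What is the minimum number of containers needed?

8

Total = 2300 + 1900 + 1900 + 1700 + 1600 + 1300 + 1300 + 1000 + 900 + 900 + 900 + 600 + 400 = 16700 kg.
Lower bound: ⌈16700/2400⌉ = 7 containers.
A packing using 8 containers:
  container 1: 2300 = 2300
  container 2: 1900 + 400 = 2300
  container 3: 1900 = 1900
  container 4: 1700 + 600 = 2300
  container 5: 1600 = 1600
  container 6: 1300 + 1000 = 2300
  container 7: 1300 + 900 = 2200
  container 8: 900 + 900 = 1800
No arrangement into 7 containers stays within capacity, so 8 is optimal.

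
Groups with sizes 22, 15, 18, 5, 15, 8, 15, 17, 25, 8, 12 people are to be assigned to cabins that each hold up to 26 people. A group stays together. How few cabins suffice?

8

Total = 25 + 22 + 18 + 17 + 15 + 15 + 15 + 12 + 8 + 8 + 5 = 160 people.
Lower bound: ⌈160/26⌉ = 7 cabins.
A packing using 8 cabins:
  cabin 1: 25 = 25
  cabin 2: 22 = 22
  cabin 3: 18 + 8 = 26
  cabin 4: 17 + 8 = 25
  cabin 5: 15 + 5 = 20
  cabin 6: 15 = 15
  cabin 7: 15 = 15
  cabin 8: 12 = 12
No arrangement into 7 cabins stays within capacity, so 8 is optimal.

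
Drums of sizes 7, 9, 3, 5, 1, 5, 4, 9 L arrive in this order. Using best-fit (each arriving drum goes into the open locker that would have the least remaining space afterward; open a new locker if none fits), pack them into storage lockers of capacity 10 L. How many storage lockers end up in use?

  7 → locker 1 (new)  [load 7/10]
  9 → locker 2 (new)  [load 9/10]
  3 → locker 1  [load 10/10]
  5 → locker 3 (new)  [load 5/10]
  1 → locker 2  [load 10/10]
  5 → locker 3  [load 10/10]
  4 → locker 4 (new)  [load 4/10]
  9 → locker 5 (new)  [load 9/10]
5 storage lockers opened.

5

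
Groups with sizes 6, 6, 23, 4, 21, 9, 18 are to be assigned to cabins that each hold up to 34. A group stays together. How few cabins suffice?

Total = 23 + 21 + 18 + 9 + 6 + 6 + 4 = 87.
Lower bound: ⌈87/34⌉ = 3 cabins.
A packing using 3 cabins:
  cabin 1: 23 + 9 = 32
  cabin 2: 21 + 6 + 6 = 33
  cabin 3: 18 + 4 = 22
This matches the lower bound, so 3 is optimal.

3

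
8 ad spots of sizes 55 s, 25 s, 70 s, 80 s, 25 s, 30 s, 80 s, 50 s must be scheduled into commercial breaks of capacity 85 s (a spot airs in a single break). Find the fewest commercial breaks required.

Total = 80 + 80 + 70 + 55 + 50 + 30 + 25 + 25 = 415 s.
Lower bound: ⌈415/85⌉ = 5 commercial breaks.
A packing using 6 commercial breaks:
  break 1: 80 = 80
  break 2: 80 = 80
  break 3: 70 = 70
  break 4: 55 + 30 = 85
  break 5: 50 + 25 = 75
  break 6: 25 = 25
No arrangement into 5 commercial breaks stays within capacity, so 6 is optimal.

6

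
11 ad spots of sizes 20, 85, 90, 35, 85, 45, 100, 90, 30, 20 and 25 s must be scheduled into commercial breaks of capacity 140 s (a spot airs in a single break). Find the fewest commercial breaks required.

Total = 100 + 90 + 90 + 85 + 85 + 45 + 35 + 30 + 25 + 20 + 20 = 625 s.
Lower bound: ⌈625/140⌉ = 5 commercial breaks.
A packing using 5 commercial breaks:
  break 1: 100 + 35 = 135
  break 2: 90 + 45 = 135
  break 3: 90 + 30 + 20 = 140
  break 4: 85 + 25 + 20 = 130
  break 5: 85 = 85
This matches the lower bound, so 5 is optimal.

5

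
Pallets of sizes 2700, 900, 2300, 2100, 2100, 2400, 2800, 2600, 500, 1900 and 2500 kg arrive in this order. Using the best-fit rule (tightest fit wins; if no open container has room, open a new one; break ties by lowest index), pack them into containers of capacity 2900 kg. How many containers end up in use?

9

  2700 → container 1 (new)  [load 2700/2900]
  900 → container 2 (new)  [load 900/2900]
  2300 → container 3 (new)  [load 2300/2900]
  2100 → container 4 (new)  [load 2100/2900]
  2100 → container 5 (new)  [load 2100/2900]
  2400 → container 6 (new)  [load 2400/2900]
  2800 → container 7 (new)  [load 2800/2900]
  2600 → container 8 (new)  [load 2600/2900]
  500 → container 6  [load 2900/2900]
  1900 → container 2  [load 2800/2900]
  2500 → container 9 (new)  [load 2500/2900]
9 containers opened.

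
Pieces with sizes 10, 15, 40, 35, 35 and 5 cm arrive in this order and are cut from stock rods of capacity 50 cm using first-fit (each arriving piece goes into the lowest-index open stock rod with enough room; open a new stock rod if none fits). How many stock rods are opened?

  10 → stock rod 1 (new)  [load 10/50]
  15 → stock rod 1  [load 25/50]
  40 → stock rod 2 (new)  [load 40/50]
  35 → stock rod 3 (new)  [load 35/50]
  35 → stock rod 4 (new)  [load 35/50]
  5 → stock rod 1  [load 30/50]
4 stock rods opened.

4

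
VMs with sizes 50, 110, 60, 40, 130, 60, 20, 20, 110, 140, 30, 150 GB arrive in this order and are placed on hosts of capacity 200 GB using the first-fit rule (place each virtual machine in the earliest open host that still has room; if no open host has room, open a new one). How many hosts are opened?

6

  50 → host 1 (new)  [load 50/200]
  110 → host 1  [load 160/200]
  60 → host 2 (new)  [load 60/200]
  40 → host 1  [load 200/200]
  130 → host 2  [load 190/200]
  60 → host 3 (new)  [load 60/200]
  20 → host 3  [load 80/200]
  20 → host 3  [load 100/200]
  110 → host 4 (new)  [load 110/200]
  140 → host 5 (new)  [load 140/200]
  30 → host 3  [load 130/200]
  150 → host 6 (new)  [load 150/200]
6 hosts opened.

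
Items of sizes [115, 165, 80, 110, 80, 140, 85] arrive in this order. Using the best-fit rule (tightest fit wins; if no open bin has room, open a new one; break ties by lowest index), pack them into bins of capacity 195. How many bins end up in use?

  115 → bin 1 (new)  [load 115/195]
  165 → bin 2 (new)  [load 165/195]
  80 → bin 1  [load 195/195]
  110 → bin 3 (new)  [load 110/195]
  80 → bin 3  [load 190/195]
  140 → bin 4 (new)  [load 140/195]
  85 → bin 5 (new)  [load 85/195]
5 bins opened.

5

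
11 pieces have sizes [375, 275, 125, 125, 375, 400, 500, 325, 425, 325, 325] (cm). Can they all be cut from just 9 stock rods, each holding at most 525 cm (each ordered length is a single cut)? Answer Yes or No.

A valid assignment using 9 stock rods:
  stock rod 1: 500 = 500
  stock rod 2: 425 = 425
  stock rod 3: 400 + 125 = 525
  stock rod 4: 375 + 125 = 500
  stock rod 5: 375 = 375
  stock rod 6: 325 = 325
  stock rod 7: 325 = 325
  stock rod 8: 325 = 325
  stock rod 9: 275 = 275
Every load is within 525 cm, so 9 stock rods suffice.

Yes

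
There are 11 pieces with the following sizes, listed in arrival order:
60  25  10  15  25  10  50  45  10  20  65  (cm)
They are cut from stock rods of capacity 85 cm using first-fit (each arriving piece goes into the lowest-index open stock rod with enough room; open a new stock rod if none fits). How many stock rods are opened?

5

  60 → stock rod 1 (new)  [load 60/85]
  25 → stock rod 1  [load 85/85]
  10 → stock rod 2 (new)  [load 10/85]
  15 → stock rod 2  [load 25/85]
  25 → stock rod 2  [load 50/85]
  10 → stock rod 2  [load 60/85]
  50 → stock rod 3 (new)  [load 50/85]
  45 → stock rod 4 (new)  [load 45/85]
  10 → stock rod 2  [load 70/85]
  20 → stock rod 3  [load 70/85]
  65 → stock rod 5 (new)  [load 65/85]
5 stock rods opened.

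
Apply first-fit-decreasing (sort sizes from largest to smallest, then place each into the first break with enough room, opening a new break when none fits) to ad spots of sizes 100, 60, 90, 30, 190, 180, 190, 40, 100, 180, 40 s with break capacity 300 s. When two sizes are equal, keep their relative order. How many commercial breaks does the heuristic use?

Sorted descending: 190, 190, 180, 180, 100, 100, 90, 60, 40, 40, 30.
  190 → break 1 (new)  [load 190/300]
  190 → break 2 (new)  [load 190/300]
  180 → break 3 (new)  [load 180/300]
  180 → break 4 (new)  [load 180/300]
  100 → break 1  [load 290/300]
  100 → break 2  [load 290/300]
  90 → break 3  [load 270/300]
  60 → break 4  [load 240/300]
  40 → break 4  [load 280/300]
  40 → break 5 (new)  [load 40/300]
  30 → break 3  [load 300/300]
5 commercial breaks opened.

5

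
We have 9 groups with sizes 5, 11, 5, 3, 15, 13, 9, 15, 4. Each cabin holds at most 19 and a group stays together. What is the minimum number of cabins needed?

Total = 15 + 15 + 13 + 11 + 9 + 5 + 5 + 4 + 3 = 80.
Lower bound: ⌈80/19⌉ = 5 cabins.
A packing using 5 cabins:
  cabin 1: 15 + 4 = 19
  cabin 2: 15 + 3 = 18
  cabin 3: 13 + 5 = 18
  cabin 4: 11 + 5 = 16
  cabin 5: 9 = 9
This matches the lower bound, so 5 is optimal.

5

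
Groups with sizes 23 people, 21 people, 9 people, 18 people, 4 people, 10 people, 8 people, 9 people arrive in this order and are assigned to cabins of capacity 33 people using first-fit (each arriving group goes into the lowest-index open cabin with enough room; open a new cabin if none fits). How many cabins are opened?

  23 → cabin 1 (new)  [load 23/33]
  21 → cabin 2 (new)  [load 21/33]
  9 → cabin 1  [load 32/33]
  18 → cabin 3 (new)  [load 18/33]
  4 → cabin 2  [load 25/33]
  10 → cabin 3  [load 28/33]
  8 → cabin 2  [load 33/33]
  9 → cabin 4 (new)  [load 9/33]
4 cabins opened.

4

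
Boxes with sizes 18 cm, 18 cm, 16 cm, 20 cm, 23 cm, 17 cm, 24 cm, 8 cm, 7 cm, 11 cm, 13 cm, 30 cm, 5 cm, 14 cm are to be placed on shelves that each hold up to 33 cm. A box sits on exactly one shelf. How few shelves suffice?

Total = 30 + 24 + 23 + 20 + 18 + 18 + 17 + 16 + 14 + 13 + 11 + 8 + 7 + 5 = 224 cm.
Lower bound: ⌈224/33⌉ = 7 shelves.
A packing using 8 shelves:
  shelf 1: 30 = 30
  shelf 2: 24 + 8 = 32
  shelf 3: 23 + 7 = 30
  shelf 4: 20 + 13 = 33
  shelf 5: 18 + 14 = 32
  shelf 6: 18 + 11 = 29
  shelf 7: 17 + 16 = 33
  shelf 8: 5 = 5
No arrangement into 7 shelves stays within capacity, so 8 is optimal.

8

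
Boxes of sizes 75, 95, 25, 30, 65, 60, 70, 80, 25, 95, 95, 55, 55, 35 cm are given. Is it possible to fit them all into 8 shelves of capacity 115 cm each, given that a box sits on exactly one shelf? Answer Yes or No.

Total = 860 cm; ⌈860/115⌉ = 8.
The bound of 8 does not rule out 8, but exhaustive search shows no assignment into 8 shelves of capacity 115 cm exists — the minimum is 9.

No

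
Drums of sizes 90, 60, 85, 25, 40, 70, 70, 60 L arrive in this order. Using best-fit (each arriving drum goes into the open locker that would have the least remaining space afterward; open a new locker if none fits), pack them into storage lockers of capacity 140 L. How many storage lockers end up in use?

4

  90 → locker 1 (new)  [load 90/140]
  60 → locker 2 (new)  [load 60/140]
  85 → locker 3 (new)  [load 85/140]
  25 → locker 1  [load 115/140]
  40 → locker 3  [load 125/140]
  70 → locker 2  [load 130/140]
  70 → locker 4 (new)  [load 70/140]
  60 → locker 4  [load 130/140]
4 storage lockers opened.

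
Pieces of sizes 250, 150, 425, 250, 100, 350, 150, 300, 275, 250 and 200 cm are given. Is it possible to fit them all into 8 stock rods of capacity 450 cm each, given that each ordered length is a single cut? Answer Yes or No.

Yes

A valid assignment using 7 stock rods:
  stock rod 1: 425 = 425
  stock rod 2: 350 + 100 = 450
  stock rod 3: 300 + 150 = 450
  stock rod 4: 275 + 150 = 425
  stock rod 5: 250 + 200 = 450
  stock rod 6: 250 = 250
  stock rod 7: 250 = 250
That uses only 7 ≤ 8, so 8 stock rods are enough.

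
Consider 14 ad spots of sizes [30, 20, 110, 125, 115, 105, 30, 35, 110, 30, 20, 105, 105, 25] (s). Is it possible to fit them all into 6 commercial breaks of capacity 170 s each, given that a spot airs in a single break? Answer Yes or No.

Total = 965 s; ⌈965/170⌉ = 6.
7 ad spots each exceed half the capacity and cannot share a break, forcing at least 7 commercial breaks.
At least 7 commercial breaks are required, but only 6 are allowed.

No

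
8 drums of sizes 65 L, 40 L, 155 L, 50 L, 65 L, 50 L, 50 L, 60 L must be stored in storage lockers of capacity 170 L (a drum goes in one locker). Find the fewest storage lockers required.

Total = 155 + 65 + 65 + 60 + 50 + 50 + 50 + 40 = 535 L.
Lower bound: ⌈535/170⌉ = 4 storage lockers.
A packing using 4 storage lockers:
  locker 1: 155 = 155
  locker 2: 65 + 65 + 40 = 170
  locker 3: 60 + 50 + 50 = 160
  locker 4: 50 = 50
This matches the lower bound, so 4 is optimal.

4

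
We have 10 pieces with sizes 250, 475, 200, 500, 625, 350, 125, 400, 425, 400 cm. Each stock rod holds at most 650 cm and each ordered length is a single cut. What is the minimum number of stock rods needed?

7

Total = 625 + 500 + 475 + 425 + 400 + 400 + 350 + 250 + 200 + 125 = 3750 cm.
Lower bound: ⌈3750/650⌉ = 6 stock rods.
Also, 7 pieces each exceed 325 cm, and no two of those can share a stock rod, so at least 7 stock rods are needed.
A packing using 7 stock rods:
  stock rod 1: 625 = 625
  stock rod 2: 500 + 125 = 625
  stock rod 3: 475 = 475
  stock rod 4: 425 + 200 = 625
  stock rod 5: 400 + 250 = 650
  stock rod 6: 400 = 400
  stock rod 7: 350 = 350
This matches the lower bound, so 7 is optimal.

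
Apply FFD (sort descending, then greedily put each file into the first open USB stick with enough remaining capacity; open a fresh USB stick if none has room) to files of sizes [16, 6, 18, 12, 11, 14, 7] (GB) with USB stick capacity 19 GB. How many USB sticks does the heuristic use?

5

Sorted descending: 18, 16, 14, 12, 11, 7, 6.
  18 → USB stick 1 (new)  [load 18/19]
  16 → USB stick 2 (new)  [load 16/19]
  14 → USB stick 3 (new)  [load 14/19]
  12 → USB stick 4 (new)  [load 12/19]
  11 → USB stick 5 (new)  [load 11/19]
  7 → USB stick 4  [load 19/19]
  6 → USB stick 5  [load 17/19]
5 USB sticks opened.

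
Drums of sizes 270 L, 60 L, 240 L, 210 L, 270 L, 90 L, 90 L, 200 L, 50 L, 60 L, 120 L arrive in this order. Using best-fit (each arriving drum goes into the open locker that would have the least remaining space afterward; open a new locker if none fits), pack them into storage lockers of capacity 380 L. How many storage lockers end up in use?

  270 → locker 1 (new)  [load 270/380]
  60 → locker 1  [load 330/380]
  240 → locker 2 (new)  [load 240/380]
  210 → locker 3 (new)  [load 210/380]
  270 → locker 4 (new)  [load 270/380]
  90 → locker 4  [load 360/380]
  90 → locker 2  [load 330/380]
  200 → locker 5 (new)  [load 200/380]
  50 → locker 1  [load 380/380]
  60 → locker 3  [load 270/380]
  120 → locker 5  [load 320/380]
5 storage lockers opened.

5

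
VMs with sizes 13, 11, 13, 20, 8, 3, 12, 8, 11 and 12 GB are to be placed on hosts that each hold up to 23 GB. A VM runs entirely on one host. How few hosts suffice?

Total = 20 + 13 + 13 + 12 + 12 + 11 + 11 + 8 + 8 + 3 = 111 GB.
Lower bound: ⌈111/23⌉ = 5 hosts.
A packing using 5 hosts:
  host 1: 20 + 3 = 23
  host 2: 13 + 8 = 21
  host 3: 13 + 8 = 21
  host 4: 12 + 11 = 23
  host 5: 12 + 11 = 23
This matches the lower bound, so 5 is optimal.

5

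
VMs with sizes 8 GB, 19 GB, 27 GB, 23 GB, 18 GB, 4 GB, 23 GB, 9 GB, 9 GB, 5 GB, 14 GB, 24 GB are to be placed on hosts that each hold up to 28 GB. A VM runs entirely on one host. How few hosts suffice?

7

Total = 27 + 24 + 23 + 23 + 19 + 18 + 14 + 9 + 9 + 8 + 5 + 4 = 183 GB.
Lower bound: ⌈183/28⌉ = 7 hosts.
A packing using 7 hosts:
  host 1: 27 = 27
  host 2: 24 + 4 = 28
  host 3: 23 + 5 = 28
  host 4: 23 = 23
  host 5: 19 + 9 = 28
  host 6: 18 + 9 = 27
  host 7: 14 + 8 = 22
This matches the lower bound, so 7 is optimal.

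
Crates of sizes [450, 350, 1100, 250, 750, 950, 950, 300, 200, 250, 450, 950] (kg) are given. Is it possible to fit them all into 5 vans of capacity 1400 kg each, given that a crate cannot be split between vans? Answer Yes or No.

Yes

A valid assignment using 5 vans:
  van 1: 1100 + 300 = 1400
  van 2: 950 + 450 = 1400
  van 3: 950 + 450 = 1400
  van 4: 950 + 250 + 200 = 1400
  van 5: 750 + 350 + 250 = 1350
Every load is within 1400 kg, so 5 vans suffice.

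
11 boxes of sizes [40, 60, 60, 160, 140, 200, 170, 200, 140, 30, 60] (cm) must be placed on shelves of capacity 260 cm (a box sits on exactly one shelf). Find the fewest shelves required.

Total = 200 + 200 + 170 + 160 + 140 + 140 + 60 + 60 + 60 + 40 + 30 = 1260 cm.
Lower bound: ⌈1260/260⌉ = 5 shelves.
Also, 6 boxes each exceed 130 cm, and no two of those can share a shelf, so at least 6 shelves are needed.
A packing using 6 shelves:
  shelf 1: 200 + 60 = 260
  shelf 2: 200 + 60 = 260
  shelf 3: 170 + 60 + 30 = 260
  shelf 4: 160 + 40 = 200
  shelf 5: 140 = 140
  shelf 6: 140 = 140
This matches the lower bound, so 6 is optimal.

6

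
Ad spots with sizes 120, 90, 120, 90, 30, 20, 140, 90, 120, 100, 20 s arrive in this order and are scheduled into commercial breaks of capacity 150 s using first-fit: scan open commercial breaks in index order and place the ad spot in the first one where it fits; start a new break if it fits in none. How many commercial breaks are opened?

  120 → break 1 (new)  [load 120/150]
  90 → break 2 (new)  [load 90/150]
  120 → break 3 (new)  [load 120/150]
  90 → break 4 (new)  [load 90/150]
  30 → break 1  [load 150/150]
  20 → break 2  [load 110/150]
  140 → break 5 (new)  [load 140/150]
  90 → break 6 (new)  [load 90/150]
  120 → break 7 (new)  [load 120/150]
  100 → break 8 (new)  [load 100/150]
  20 → break 2  [load 130/150]
8 commercial breaks opened.

8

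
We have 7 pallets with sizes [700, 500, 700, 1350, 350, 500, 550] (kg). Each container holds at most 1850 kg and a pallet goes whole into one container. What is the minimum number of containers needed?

3

Total = 1350 + 700 + 700 + 550 + 500 + 500 + 350 = 4650 kg.
Lower bound: ⌈4650/1850⌉ = 3 containers.
A packing using 3 containers:
  container 1: 1350 + 500 = 1850
  container 2: 700 + 700 + 350 = 1750
  container 3: 550 + 500 = 1050
This matches the lower bound, so 3 is optimal.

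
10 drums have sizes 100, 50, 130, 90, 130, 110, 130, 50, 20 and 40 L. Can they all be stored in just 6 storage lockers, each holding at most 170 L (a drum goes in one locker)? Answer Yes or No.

Yes

A valid assignment using 6 storage lockers:
  locker 1: 130 + 40 = 170
  locker 2: 130 + 20 = 150
  locker 3: 130 = 130
  locker 4: 110 + 50 = 160
  locker 5: 100 + 50 = 150
  locker 6: 90 = 90
Every load is within 170 L, so 6 storage lockers suffice.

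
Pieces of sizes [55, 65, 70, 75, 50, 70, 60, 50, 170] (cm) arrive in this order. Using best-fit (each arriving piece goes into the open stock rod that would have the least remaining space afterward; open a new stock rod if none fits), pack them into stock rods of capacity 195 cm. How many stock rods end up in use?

  55 → stock rod 1 (new)  [load 55/195]
  65 → stock rod 1  [load 120/195]
  70 → stock rod 1  [load 190/195]
  75 → stock rod 2 (new)  [load 75/195]
  50 → stock rod 2  [load 125/195]
  70 → stock rod 2  [load 195/195]
  60 → stock rod 3 (new)  [load 60/195]
  50 → stock rod 3  [load 110/195]
  170 → stock rod 4 (new)  [load 170/195]
4 stock rods opened.

4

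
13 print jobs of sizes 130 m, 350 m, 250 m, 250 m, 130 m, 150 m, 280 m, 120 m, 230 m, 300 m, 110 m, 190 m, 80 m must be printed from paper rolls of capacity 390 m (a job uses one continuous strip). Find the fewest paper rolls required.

7

Total = 350 + 300 + 280 + 250 + 250 + 230 + 190 + 150 + 130 + 130 + 120 + 110 + 80 = 2570 m.
Lower bound: ⌈2570/390⌉ = 7 paper rolls.
A packing using 7 paper rolls:
  roll 1: 350 = 350
  roll 2: 300 + 80 = 380
  roll 3: 280 + 110 = 390
  roll 4: 250 + 130 = 380
  roll 5: 250 + 130 = 380
  roll 6: 230 + 150 = 380
  roll 7: 190 + 120 = 310
This matches the lower bound, so 7 is optimal.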